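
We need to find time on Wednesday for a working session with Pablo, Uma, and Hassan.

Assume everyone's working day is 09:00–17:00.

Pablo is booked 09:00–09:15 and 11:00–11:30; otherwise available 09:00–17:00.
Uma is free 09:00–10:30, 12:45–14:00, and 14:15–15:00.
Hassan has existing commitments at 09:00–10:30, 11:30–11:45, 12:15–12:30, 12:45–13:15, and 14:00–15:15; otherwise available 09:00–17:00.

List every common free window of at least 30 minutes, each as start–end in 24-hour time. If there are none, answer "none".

Pablo free within 09:00–17:00: 09:15–11:00, 11:30–17:00.
Hassan free within 09:00–17:00: 10:30–11:30, 11:45–12:15, 12:30–12:45, 13:15–14:00, 15:15–17:00.
Pablo ∩ Uma: 09:15–10:30, 12:45–14:00, 14:15–15:00.
Pablo ∩ Uma ∩ Hassan: 13:15–14:00.
Windows ≥ 30 min: 13:15–14:00.

13:15–14:00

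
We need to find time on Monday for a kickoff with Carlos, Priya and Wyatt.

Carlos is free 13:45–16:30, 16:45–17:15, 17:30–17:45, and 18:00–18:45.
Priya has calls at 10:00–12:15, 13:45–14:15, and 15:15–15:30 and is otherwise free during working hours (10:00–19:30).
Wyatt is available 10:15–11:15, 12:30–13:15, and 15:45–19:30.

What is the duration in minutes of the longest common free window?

45 minutes

Priya free within 10:00–19:30: 12:15–13:45, 14:15–15:15, 15:30–19:30.
Carlos ∩ Priya: 14:15–15:15, 15:30–16:30, 16:45–17:15, 17:30–17:45, 18:00–18:45.
Carlos ∩ Priya ∩ Wyatt: 15:45–16:30, 16:45–17:15, 17:30–17:45, 18:00–18:45.
Common window lengths: 45, 30, 15, 45 min; longest is 45.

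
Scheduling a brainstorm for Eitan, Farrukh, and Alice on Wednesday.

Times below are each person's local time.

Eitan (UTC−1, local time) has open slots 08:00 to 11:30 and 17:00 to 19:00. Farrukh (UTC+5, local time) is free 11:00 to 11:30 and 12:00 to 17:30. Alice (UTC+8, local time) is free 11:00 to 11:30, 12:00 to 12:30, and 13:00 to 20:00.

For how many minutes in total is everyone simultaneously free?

180 minutes

Eitan → UTC: 09:00–12:30, 18:00–20:00.
Farrukh → UTC: 06:00–06:30, 07:00–12:30.
Alice → UTC: 03:00–03:30, 04:00–04:30, 05:00–12:00.
Eitan ∩ Farrukh: 09:00–12:30.
Eitan ∩ Farrukh ∩ Alice: 09:00–12:00.
Total common minutes: 180.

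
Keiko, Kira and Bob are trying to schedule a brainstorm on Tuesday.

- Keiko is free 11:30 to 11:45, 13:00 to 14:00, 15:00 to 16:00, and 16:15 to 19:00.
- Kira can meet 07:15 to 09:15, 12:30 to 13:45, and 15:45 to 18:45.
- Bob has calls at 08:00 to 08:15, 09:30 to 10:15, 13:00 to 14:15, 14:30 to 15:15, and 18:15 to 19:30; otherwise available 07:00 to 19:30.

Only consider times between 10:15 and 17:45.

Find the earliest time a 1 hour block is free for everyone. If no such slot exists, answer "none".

16:15

Bob free within 07:00–19:30: 07:00–08:00, 08:15–09:30, 10:15–13:00, 14:15–14:30, 15:15–18:15.
Keiko ∩ Kira: 13:00–13:45, 15:45–16:00, 16:15–18:45.
Keiko ∩ Kira ∩ Bob: 15:45–16:00, 16:15–18:15.
Restricted to 10:15–17:45: 15:45–16:00, 16:15–17:45.
Windows ≥ 60 min: 16:15–17:45.
Earliest such window starts at 16:15.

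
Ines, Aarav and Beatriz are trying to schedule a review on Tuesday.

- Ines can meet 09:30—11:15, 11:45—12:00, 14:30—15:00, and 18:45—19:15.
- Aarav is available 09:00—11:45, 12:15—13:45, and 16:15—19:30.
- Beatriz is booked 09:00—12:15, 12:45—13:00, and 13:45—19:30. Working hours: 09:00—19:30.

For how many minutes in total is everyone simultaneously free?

0 minutes

Beatriz free within 09:00–19:30: 12:15–12:45, 13:00–13:45.
Ines ∩ Aarav: 09:30–11:15, 18:45–19:15.
Ines ∩ Aarav ∩ Beatriz: (none).
Total common minutes: 0.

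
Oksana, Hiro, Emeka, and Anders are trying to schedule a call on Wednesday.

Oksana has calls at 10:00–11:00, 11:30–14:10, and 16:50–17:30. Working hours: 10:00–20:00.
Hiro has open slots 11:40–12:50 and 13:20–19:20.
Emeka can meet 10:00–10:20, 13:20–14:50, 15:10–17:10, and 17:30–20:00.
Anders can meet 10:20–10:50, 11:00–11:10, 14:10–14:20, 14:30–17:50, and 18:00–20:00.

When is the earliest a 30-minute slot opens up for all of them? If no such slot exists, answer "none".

Oksana free within 10:00–20:00: 11:00–11:30, 14:10–16:50, 17:30–20:00.
Oksana ∩ Hiro: 14:10–16:50, 17:30–19:20.
Oksana ∩ Hiro ∩ Emeka: 14:10–14:50, 15:10–16:50, 17:30–19:20.
Oksana ∩ Hiro ∩ Emeka ∩ Anders: 14:10–14:20, 14:30–14:50, 15:10–16:50, 17:30–17:50, 18:00–19:20.
Windows ≥ 30 min: 15:10–16:50, 18:00–19:20.
Earliest such window starts at 15:10.

15:10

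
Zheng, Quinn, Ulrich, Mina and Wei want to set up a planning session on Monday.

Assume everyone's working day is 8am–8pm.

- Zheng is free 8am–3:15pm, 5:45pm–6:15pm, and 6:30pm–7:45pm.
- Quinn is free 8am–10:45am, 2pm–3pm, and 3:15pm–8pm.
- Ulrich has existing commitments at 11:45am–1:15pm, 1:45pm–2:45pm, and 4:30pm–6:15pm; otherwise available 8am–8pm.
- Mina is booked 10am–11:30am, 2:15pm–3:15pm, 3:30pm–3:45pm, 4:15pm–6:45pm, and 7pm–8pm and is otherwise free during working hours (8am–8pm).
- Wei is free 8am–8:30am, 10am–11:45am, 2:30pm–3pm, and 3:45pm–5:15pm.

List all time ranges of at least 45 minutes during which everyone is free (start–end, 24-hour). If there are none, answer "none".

none

Ulrich free within 08:00–20:00: 08:00–11:45, 13:15–13:45, 14:45–16:30, 18:15–20:00.
Mina free within 08:00–20:00: 08:00–10:00, 11:30–14:15, 15:15–15:30, 15:45–16:15, 18:45–19:00.
Zheng ∩ Quinn: 08:00–10:45, 14:00–15:00, 17:45–18:15, 18:30–19:45.
Zheng ∩ Quinn ∩ Ulrich: 08:00–10:45, 14:45–15:00, 18:30–19:45.
Zheng ∩ Quinn ∩ Ulrich ∩ Mina: 08:00–10:00, 18:45–19:00.
Zheng ∩ Quinn ∩ Ulrich ∩ Mina ∩ Wei: 08:00–08:30.
Windows ≥ 45 min: (none).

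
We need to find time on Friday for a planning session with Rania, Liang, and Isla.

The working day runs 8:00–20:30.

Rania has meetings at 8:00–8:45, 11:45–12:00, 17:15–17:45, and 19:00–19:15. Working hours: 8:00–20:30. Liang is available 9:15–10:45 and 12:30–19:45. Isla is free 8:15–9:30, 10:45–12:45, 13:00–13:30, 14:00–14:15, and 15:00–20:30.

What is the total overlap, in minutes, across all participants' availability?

315 minutes

Rania free within 08:00–20:30: 08:45–11:45, 12:00–17:15, 17:45–19:00, 19:15–20:30.
Rania ∩ Liang: 09:15–10:45, 12:30–17:15, 17:45–19:00, 19:15–19:45.
Rania ∩ Liang ∩ Isla: 09:15–09:30, 12:30–12:45, 13:00–13:30, 14:00–14:15, 15:00–17:15, 17:45–19:00, 19:15–19:45.
Total common minutes: 15 + 15 + 30 + 15 + 135 + 75 + 30 = 315.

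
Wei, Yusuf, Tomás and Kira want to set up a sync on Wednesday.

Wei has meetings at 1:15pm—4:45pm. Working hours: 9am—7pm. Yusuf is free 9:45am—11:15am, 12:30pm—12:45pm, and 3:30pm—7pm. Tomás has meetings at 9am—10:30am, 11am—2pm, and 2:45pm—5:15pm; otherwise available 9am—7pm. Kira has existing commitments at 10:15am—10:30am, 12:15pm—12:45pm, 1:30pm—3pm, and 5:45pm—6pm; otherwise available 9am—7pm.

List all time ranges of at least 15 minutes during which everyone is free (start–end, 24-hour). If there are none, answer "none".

Wei free within 09:00–19:00: 09:00–13:15, 16:45–19:00.
Tomás free within 09:00–19:00: 10:30–11:00, 14:00–14:45, 17:15–19:00.
Kira free within 09:00–19:00: 09:00–10:15, 10:30–12:15, 12:45–13:30, 15:00–17:45, 18:00–19:00.
Wei ∩ Yusuf: 09:45–11:15, 12:30–12:45, 16:45–19:00.
Wei ∩ Yusuf ∩ Tomás: 10:30–11:00, 17:15–19:00.
Wei ∩ Yusuf ∩ Tomás ∩ Kira: 10:30–11:00, 17:15–17:45, 18:00–19:00.
Windows ≥ 15 min: 10:30–11:00, 17:15–17:45, 18:00–19:00.

10:30–11:00, 17:15–17:45, 18:00–19:00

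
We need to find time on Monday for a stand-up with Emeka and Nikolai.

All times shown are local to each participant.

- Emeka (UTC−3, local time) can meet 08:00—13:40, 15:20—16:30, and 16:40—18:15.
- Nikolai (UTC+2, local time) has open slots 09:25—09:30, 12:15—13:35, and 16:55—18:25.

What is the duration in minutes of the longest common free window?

Emeka → UTC: 11:00–16:40, 18:20–19:30, 19:40–21:15.
Nikolai → UTC: 07:25–07:30, 10:15–11:35, 14:55–16:25.
Emeka ∩ Nikolai: 11:00–11:35, 14:55–16:25.
Common window lengths: 35, 90 min; longest is 90.

90 minutes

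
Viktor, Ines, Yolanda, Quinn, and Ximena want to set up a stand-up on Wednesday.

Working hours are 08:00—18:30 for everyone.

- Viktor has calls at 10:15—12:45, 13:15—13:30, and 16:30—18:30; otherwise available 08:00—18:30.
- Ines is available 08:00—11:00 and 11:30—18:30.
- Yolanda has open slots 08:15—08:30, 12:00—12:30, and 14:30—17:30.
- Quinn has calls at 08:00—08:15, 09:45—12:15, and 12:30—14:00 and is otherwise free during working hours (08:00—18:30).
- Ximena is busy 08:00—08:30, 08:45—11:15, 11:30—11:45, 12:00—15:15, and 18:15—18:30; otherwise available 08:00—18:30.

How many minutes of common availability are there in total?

Viktor free within 08:00–18:30: 08:00–10:15, 12:45–13:15, 13:30–16:30.
Quinn free within 08:00–18:30: 08:15–09:45, 12:15–12:30, 14:00–18:30.
Ximena free within 08:00–18:30: 08:30–08:45, 11:15–11:30, 11:45–12:00, 15:15–18:15.
Viktor ∩ Ines: 08:00–10:15, 12:45–13:15, 13:30–16:30.
Viktor ∩ Ines ∩ Yolanda: 08:15–08:30, 14:30–16:30.
Viktor ∩ Ines ∩ Yolanda ∩ Quinn: 08:15–08:30, 14:30–16:30.
Viktor ∩ Ines ∩ Yolanda ∩ Quinn ∩ Ximena: 15:15–16:30.
Total common minutes: 75.

75 minutes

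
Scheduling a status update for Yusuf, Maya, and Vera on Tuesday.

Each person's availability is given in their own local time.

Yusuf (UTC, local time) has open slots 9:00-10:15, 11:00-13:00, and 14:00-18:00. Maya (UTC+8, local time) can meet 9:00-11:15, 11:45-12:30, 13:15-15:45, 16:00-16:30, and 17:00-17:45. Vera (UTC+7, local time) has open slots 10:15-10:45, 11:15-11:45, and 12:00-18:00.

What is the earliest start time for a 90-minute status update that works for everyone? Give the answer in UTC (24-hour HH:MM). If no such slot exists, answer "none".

none

Yusuf → UTC: 09:00–10:15, 11:00–13:00, 14:00–18:00.
Maya → UTC: 01:00–03:15, 03:45–04:30, 05:15–07:45, 08:00–08:30, 09:00–09:45.
Vera → UTC: 03:15–03:45, 04:15–04:45, 05:00–11:00.
Yusuf ∩ Maya: 09:00–09:45.
Yusuf ∩ Maya ∩ Vera: 09:00–09:45.
Windows ≥ 90 min: (none).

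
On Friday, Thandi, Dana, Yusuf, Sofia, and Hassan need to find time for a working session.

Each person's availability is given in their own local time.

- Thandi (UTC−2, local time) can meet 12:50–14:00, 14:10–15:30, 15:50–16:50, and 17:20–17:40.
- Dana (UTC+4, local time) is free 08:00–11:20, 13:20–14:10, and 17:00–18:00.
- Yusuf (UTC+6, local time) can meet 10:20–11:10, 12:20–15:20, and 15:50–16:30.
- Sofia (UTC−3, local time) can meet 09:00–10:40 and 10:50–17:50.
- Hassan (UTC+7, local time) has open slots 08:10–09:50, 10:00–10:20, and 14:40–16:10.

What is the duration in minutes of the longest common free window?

Thandi → UTC: 14:50–16:00, 16:10–17:30, 17:50–18:50, 19:20–19:40.
Dana → UTC: 04:00–07:20, 09:20–10:10, 13:00–14:00.
Yusuf → UTC: 04:20–05:10, 06:20–09:20, 09:50–10:30.
Sofia → UTC: 12:00–13:40, 13:50–20:50.
Hassan → UTC: 01:10–02:50, 03:00–03:20, 07:40–09:10.
Thandi ∩ Dana: (none).
Thandi ∩ Dana ∩ Yusuf: (none).
Thandi ∩ Dana ∩ Yusuf ∩ Sofia: (none).
Thandi ∩ Dana ∩ Yusuf ∩ Sofia ∩ Hassan: (none).
No common window.

0 minutes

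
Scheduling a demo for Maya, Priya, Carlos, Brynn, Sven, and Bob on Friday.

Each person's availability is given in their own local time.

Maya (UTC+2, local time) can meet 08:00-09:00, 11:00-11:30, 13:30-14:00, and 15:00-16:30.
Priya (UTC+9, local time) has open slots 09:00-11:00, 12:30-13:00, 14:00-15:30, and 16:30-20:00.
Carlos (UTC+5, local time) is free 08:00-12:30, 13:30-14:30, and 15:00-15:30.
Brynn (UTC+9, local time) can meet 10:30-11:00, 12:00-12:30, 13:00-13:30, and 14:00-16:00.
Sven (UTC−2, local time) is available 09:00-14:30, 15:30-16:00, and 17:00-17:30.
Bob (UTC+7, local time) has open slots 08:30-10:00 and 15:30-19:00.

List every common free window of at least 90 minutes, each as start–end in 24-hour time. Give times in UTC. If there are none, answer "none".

none

Maya → UTC: 06:00–07:00, 09:00–09:30, 11:30–12:00, 13:00–14:30.
Priya → UTC: 00:00–02:00, 03:30–04:00, 05:00–06:30, 07:30–11:00.
Carlos → UTC: 03:00–07:30, 08:30–09:30, 10:00–10:30.
Brynn → UTC: 01:30–02:00, 03:00–03:30, 04:00–04:30, 05:00–07:00.
Sven → UTC: 11:00–16:30, 17:30–18:00, 19:00–19:30.
Bob → UTC: 01:30–03:00, 08:30–12:00.
Maya ∩ Priya: 06:00–06:30, 09:00–09:30.
Maya ∩ Priya ∩ Carlos: 06:00–06:30, 09:00–09:30.
Maya ∩ Priya ∩ Carlos ∩ Brynn: 06:00–06:30.
Maya ∩ Priya ∩ Carlos ∩ Brynn ∩ Sven: (none).
Maya ∩ Priya ∩ Carlos ∩ Brynn ∩ Sven ∩ Bob: (none).
Windows ≥ 90 min: (none).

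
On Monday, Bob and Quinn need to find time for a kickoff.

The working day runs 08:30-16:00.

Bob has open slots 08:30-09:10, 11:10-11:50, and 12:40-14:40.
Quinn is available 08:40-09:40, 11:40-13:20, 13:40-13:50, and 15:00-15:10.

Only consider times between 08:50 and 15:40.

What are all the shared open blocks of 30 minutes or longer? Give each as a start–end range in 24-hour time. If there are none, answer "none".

Bob ∩ Quinn: 08:40–09:10, 11:40–11:50, 12:40–13:20, 13:40–13:50.
Restricted to 08:50–15:40: 08:50–09:10, 11:40–11:50, 12:40–13:20, 13:40–13:50.
Windows ≥ 30 min: 12:40–13:20.

12:40–13:20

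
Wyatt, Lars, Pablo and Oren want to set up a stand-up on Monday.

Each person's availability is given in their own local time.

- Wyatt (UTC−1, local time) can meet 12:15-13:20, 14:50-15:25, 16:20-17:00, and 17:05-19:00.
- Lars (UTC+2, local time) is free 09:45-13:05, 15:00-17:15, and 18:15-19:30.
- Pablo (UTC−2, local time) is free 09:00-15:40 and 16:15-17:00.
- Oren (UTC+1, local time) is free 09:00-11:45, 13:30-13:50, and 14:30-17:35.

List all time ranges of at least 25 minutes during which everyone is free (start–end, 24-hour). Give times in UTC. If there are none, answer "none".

Wyatt → UTC: 13:15–14:20, 15:50–16:25, 17:20–18:00, 18:05–20:00.
Lars → UTC: 07:45–11:05, 13:00–15:15, 16:15–17:30.
Pablo → UTC: 11:00–17:40, 18:15–19:00.
Oren → UTC: 08:00–10:45, 12:30–12:50, 13:30–16:35.
Wyatt ∩ Lars: 13:15–14:20, 16:15–16:25, 17:20–17:30.
Wyatt ∩ Lars ∩ Pablo: 13:15–14:20, 16:15–16:25, 17:20–17:30.
Wyatt ∩ Lars ∩ Pablo ∩ Oren: 13:30–14:20, 16:15–16:25.
Windows ≥ 25 min: 13:30–14:20.

13:30–14:20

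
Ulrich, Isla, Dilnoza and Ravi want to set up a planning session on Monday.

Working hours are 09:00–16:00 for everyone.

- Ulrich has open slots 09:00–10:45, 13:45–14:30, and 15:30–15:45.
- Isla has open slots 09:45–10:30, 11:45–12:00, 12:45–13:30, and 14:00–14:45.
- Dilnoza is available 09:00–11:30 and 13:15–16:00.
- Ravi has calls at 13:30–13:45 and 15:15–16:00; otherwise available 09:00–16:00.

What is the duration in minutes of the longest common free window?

Ravi free within 09:00–16:00: 09:00–13:30, 13:45–15:15.
Ulrich ∩ Isla: 09:45–10:30, 14:00–14:30.
Ulrich ∩ Isla ∩ Dilnoza: 09:45–10:30, 14:00–14:30.
Ulrich ∩ Isla ∩ Dilnoza ∩ Ravi: 09:45–10:30, 14:00–14:30.
Common window lengths: 45, 30 min; longest is 45.

45 minutes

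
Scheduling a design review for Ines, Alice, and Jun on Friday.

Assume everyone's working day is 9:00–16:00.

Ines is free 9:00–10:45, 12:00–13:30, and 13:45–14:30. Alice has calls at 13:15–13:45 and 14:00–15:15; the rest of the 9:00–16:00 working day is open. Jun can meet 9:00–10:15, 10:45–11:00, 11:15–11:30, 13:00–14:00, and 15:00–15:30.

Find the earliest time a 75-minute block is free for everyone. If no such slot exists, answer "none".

09:00

Alice free within 09:00–16:00: 09:00–13:15, 13:45–14:00, 15:15–16:00.
Ines ∩ Alice: 09:00–10:45, 12:00–13:15, 13:45–14:00.
Ines ∩ Alice ∩ Jun: 09:00–10:15, 13:00–13:15, 13:45–14:00.
Windows ≥ 75 min: 09:00–10:15.
Earliest such window starts at 09:00.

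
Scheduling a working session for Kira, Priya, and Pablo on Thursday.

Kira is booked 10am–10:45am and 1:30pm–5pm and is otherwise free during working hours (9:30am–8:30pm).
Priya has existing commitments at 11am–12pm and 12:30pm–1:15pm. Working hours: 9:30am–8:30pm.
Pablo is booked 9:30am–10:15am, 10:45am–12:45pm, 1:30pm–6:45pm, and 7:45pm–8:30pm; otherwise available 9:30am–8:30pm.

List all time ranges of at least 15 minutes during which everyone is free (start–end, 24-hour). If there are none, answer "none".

13:15–13:30, 18:45–19:45

Kira free within 09:30–20:30: 09:30–10:00, 10:45–13:30, 17:00–20:30.
Priya free within 09:30–20:30: 09:30–11:00, 12:00–12:30, 13:15–20:30.
Pablo free within 09:30–20:30: 10:15–10:45, 12:45–13:30, 18:45–19:45.
Kira ∩ Priya: 09:30–10:00, 10:45–11:00, 12:00–12:30, 13:15–13:30, 17:00–20:30.
Kira ∩ Priya ∩ Pablo: 13:15–13:30, 18:45–19:45.
Windows ≥ 15 min: 13:15–13:30, 18:45–19:45.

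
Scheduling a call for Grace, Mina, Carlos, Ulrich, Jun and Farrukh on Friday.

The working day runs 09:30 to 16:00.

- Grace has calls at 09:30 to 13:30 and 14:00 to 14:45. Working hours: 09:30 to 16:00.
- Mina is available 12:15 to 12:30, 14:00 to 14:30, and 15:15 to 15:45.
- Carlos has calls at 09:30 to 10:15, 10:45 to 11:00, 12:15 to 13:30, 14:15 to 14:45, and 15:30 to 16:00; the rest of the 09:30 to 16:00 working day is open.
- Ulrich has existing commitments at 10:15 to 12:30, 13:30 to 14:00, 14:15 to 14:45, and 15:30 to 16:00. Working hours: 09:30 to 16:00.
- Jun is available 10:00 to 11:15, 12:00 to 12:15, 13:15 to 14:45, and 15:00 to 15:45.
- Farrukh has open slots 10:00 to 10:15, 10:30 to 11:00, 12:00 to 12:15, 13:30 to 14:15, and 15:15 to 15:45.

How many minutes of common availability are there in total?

Grace free within 09:30–16:00: 13:30–14:00, 14:45–16:00.
Carlos free within 09:30–16:00: 10:15–10:45, 11:00–12:15, 13:30–14:15, 14:45–15:30.
Ulrich free within 09:30–16:00: 09:30–10:15, 12:30–13:30, 14:00–14:15, 14:45–15:30.
Grace ∩ Mina: 15:15–15:45.
Grace ∩ Mina ∩ Carlos: 15:15–15:30.
Grace ∩ Mina ∩ Carlos ∩ Ulrich: 15:15–15:30.
Grace ∩ Mina ∩ Carlos ∩ Ulrich ∩ Jun: 15:15–15:30.
Grace ∩ Mina ∩ Carlos ∩ Ulrich ∩ Jun ∩ Farrukh: 15:15–15:30.
Total common minutes: 15.

15 minutes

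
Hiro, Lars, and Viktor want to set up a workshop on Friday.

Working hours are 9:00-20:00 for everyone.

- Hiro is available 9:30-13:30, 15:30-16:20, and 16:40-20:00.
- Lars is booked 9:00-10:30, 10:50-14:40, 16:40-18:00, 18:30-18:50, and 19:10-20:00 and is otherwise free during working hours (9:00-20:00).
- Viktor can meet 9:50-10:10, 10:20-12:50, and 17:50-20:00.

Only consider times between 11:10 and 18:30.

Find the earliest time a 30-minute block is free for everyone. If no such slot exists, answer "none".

Lars free within 09:00–20:00: 10:30–10:50, 14:40–16:40, 18:00–18:30, 18:50–19:10.
Hiro ∩ Lars: 10:30–10:50, 15:30–16:20, 18:00–18:30, 18:50–19:10.
Hiro ∩ Lars ∩ Viktor: 10:30–10:50, 18:00–18:30, 18:50–19:10.
Restricted to 11:10–18:30: 18:00–18:30.
Windows ≥ 30 min: 18:00–18:30.
Earliest such window starts at 18:00.

18:00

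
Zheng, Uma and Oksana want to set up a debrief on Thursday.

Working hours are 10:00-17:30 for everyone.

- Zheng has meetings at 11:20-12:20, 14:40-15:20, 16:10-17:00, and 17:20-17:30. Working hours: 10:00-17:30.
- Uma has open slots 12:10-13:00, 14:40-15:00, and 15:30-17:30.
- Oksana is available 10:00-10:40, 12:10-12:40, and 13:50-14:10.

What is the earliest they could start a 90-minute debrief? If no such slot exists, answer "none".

Zheng free within 10:00–17:30: 10:00–11:20, 12:20–14:40, 15:20–16:10, 17:00–17:20.
Zheng ∩ Uma: 12:20–13:00, 15:30–16:10, 17:00–17:20.
Zheng ∩ Uma ∩ Oksana: 12:20–12:40.
Windows ≥ 90 min: (none).

none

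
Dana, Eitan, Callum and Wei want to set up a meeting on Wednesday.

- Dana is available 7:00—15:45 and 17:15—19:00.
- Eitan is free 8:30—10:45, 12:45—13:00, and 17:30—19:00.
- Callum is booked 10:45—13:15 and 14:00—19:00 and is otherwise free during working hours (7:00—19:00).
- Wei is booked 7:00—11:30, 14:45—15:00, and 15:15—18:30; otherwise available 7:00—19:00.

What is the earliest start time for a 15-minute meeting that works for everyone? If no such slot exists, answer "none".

none

Callum free within 07:00–19:00: 07:00–10:45, 13:15–14:00.
Wei free within 07:00–19:00: 11:30–14:45, 15:00–15:15, 18:30–19:00.
Dana ∩ Eitan: 08:30–10:45, 12:45–13:00, 17:30–19:00.
Dana ∩ Eitan ∩ Callum: 08:30–10:45.
Dana ∩ Eitan ∩ Callum ∩ Wei: (none).
Windows ≥ 15 min: (none).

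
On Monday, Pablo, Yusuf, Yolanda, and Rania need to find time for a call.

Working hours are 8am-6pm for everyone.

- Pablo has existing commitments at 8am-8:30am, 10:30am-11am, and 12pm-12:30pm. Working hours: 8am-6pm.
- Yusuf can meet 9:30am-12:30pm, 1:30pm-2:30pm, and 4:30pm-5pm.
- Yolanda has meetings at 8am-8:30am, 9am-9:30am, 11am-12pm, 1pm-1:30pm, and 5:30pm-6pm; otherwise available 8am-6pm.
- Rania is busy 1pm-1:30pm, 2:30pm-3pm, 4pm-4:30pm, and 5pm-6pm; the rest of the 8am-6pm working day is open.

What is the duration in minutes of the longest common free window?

60 minutes

Pablo free within 08:00–18:00: 08:30–10:30, 11:00–12:00, 12:30–18:00.
Yolanda free within 08:00–18:00: 08:30–09:00, 09:30–11:00, 12:00–13:00, 13:30–17:30.
Rania free within 08:00–18:00: 08:00–13:00, 13:30–14:30, 15:00–16:00, 16:30–17:00.
Pablo ∩ Yusuf: 09:30–10:30, 11:00–12:00, 13:30–14:30, 16:30–17:00.
Pablo ∩ Yusuf ∩ Yolanda: 09:30–10:30, 13:30–14:30, 16:30–17:00.
Pablo ∩ Yusuf ∩ Yolanda ∩ Rania: 09:30–10:30, 13:30–14:30, 16:30–17:00.
Common window lengths: 60, 60, 30 min; longest is 60.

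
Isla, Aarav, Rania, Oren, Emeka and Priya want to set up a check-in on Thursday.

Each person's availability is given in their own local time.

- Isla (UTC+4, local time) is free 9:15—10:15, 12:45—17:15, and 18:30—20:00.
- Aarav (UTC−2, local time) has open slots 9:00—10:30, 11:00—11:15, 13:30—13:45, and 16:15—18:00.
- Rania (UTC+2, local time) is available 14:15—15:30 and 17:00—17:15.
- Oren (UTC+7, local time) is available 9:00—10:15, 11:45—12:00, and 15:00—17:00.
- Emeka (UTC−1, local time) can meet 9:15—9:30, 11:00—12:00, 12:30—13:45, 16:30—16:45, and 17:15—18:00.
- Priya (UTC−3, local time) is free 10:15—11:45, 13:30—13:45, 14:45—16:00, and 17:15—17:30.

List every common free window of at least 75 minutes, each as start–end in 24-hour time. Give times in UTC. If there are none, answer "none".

none

Isla → UTC: 05:15–06:15, 08:45–13:15, 14:30–16:00.
Aarav → UTC: 11:00–12:30, 13:00–13:15, 15:30–15:45, 18:15–20:00.
Rania → UTC: 12:15–13:30, 15:00–15:15.
Oren → UTC: 02:00–03:15, 04:45–05:00, 08:00–10:00.
Emeka → UTC: 10:15–10:30, 12:00–13:00, 13:30–14:45, 17:30–17:45, 18:15–19:00.
Priya → UTC: 13:15–14:45, 16:30–16:45, 17:45–19:00, 20:15–20:30.
Isla ∩ Aarav: 11:00–12:30, 13:00–13:15, 15:30–15:45.
Isla ∩ Aarav ∩ Rania: 12:15–12:30, 13:00–13:15.
Isla ∩ Aarav ∩ Rania ∩ Oren: (none).
Isla ∩ Aarav ∩ Rania ∩ Oren ∩ Emeka: (none).
Isla ∩ Aarav ∩ Rania ∩ Oren ∩ Emeka ∩ Priya: (none).
Windows ≥ 75 min: (none).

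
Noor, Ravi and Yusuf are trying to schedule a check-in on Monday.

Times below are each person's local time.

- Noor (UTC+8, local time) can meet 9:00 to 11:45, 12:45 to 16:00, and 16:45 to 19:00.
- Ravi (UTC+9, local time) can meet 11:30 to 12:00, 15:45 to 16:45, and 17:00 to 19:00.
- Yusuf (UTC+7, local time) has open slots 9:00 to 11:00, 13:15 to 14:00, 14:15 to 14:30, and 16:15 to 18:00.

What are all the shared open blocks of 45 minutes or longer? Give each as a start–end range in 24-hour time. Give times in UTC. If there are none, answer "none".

Noor → UTC: 01:00–03:45, 04:45–08:00, 08:45–11:00.
Ravi → UTC: 02:30–03:00, 06:45–07:45, 08:00–10:00.
Yusuf → UTC: 02:00–04:00, 06:15–07:00, 07:15–07:30, 09:15–11:00.
Noor ∩ Ravi: 02:30–03:00, 06:45–07:45, 08:45–10:00.
Noor ∩ Ravi ∩ Yusuf: 02:30–03:00, 06:45–07:00, 07:15–07:30, 09:15–10:00.
Windows ≥ 45 min: 09:15–10:00.

09:15–10:00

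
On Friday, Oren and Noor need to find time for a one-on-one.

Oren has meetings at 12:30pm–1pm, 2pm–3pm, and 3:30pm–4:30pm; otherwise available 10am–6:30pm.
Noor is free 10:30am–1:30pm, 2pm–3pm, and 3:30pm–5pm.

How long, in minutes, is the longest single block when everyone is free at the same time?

Oren free within 10:00–18:30: 10:00–12:30, 13:00–14:00, 15:00–15:30, 16:30–18:30.
Oren ∩ Noor: 10:30–12:30, 13:00–13:30, 16:30–17:00.
Common window lengths: 120, 30, 30 min; longest is 120.

120 minutes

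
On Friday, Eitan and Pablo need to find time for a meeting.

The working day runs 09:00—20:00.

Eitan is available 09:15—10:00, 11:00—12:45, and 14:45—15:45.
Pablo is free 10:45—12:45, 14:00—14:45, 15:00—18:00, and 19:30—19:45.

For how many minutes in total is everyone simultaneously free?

150 minutes

Eitan ∩ Pablo: 11:00–12:45, 15:00–15:45.
Total common minutes: 105 + 45 = 150.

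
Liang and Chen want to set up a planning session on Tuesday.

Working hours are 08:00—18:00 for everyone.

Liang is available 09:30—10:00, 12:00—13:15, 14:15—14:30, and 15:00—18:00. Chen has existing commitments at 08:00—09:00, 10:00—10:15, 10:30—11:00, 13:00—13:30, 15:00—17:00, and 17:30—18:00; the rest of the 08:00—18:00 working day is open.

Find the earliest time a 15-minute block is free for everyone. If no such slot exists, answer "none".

Chen free within 08:00–18:00: 09:00–10:00, 10:15–10:30, 11:00–13:00, 13:30–15:00, 17:00–17:30.
Liang ∩ Chen: 09:30–10:00, 12:00–13:00, 14:15–14:30, 17:00–17:30.
Windows ≥ 15 min: 09:30–10:00, 12:00–13:00, 14:15–14:30, 17:00–17:30.
Earliest such window starts at 09:30.

09:30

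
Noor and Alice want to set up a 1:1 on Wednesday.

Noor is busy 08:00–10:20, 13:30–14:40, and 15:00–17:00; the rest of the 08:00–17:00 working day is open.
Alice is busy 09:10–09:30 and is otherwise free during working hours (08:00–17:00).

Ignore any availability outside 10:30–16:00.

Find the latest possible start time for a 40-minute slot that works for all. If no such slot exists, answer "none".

12:50

Noor free within 08:00–17:00: 10:20–13:30, 14:40–15:00.
Alice free within 08:00–17:00: 08:00–09:10, 09:30–17:00.
Noor ∩ Alice: 10:20–13:30, 14:40–15:00.
Restricted to 10:30–16:00: 10:30–13:30, 14:40–15:00.
Windows ≥ 40 min: 10:30–13:30.
Latest start in the last window 10:30–13:30 is 13:30 − 40 min = 12:50.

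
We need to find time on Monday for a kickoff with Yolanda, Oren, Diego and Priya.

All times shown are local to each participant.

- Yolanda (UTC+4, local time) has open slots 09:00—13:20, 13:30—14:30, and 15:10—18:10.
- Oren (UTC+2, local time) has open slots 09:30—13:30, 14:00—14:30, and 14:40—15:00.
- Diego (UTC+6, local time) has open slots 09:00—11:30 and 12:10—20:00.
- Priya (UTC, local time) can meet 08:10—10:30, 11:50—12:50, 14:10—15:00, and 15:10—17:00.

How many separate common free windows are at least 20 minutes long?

3

Yolanda → UTC: 05:00–09:20, 09:30–10:30, 11:10–14:10.
Oren → UTC: 07:30–11:30, 12:00–12:30, 12:40–13:00.
Diego → UTC: 03:00–05:30, 06:10–14:00.
Priya → UTC: 08:10–10:30, 11:50–12:50, 14:10–15:00, 15:10–17:00.
Yolanda ∩ Oren: 07:30–09:20, 09:30–10:30, 11:10–11:30, 12:00–12:30, 12:40–13:00.
Yolanda ∩ Oren ∩ Diego: 07:30–09:20, 09:30–10:30, 11:10–11:30, 12:00–12:30, 12:40–13:00.
Yolanda ∩ Oren ∩ Diego ∩ Priya: 08:10–09:20, 09:30–10:30, 12:00–12:30, 12:40–12:50.
Windows ≥ 20 min: 08:10–09:20, 09:30–10:30, 12:00–12:30.
That's 3 windows.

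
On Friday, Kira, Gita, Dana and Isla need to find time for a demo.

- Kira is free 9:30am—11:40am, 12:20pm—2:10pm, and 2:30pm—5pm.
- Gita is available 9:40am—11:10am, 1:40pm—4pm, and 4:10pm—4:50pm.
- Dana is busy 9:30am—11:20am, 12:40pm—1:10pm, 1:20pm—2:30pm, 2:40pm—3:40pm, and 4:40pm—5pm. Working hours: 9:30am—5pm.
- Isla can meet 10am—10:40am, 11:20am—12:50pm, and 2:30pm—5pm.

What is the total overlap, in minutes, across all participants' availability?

60 minutes

Dana free within 09:30–17:00: 11:20–12:40, 13:10–13:20, 14:30–14:40, 15:40–16:40.
Kira ∩ Gita: 09:40–11:10, 13:40–14:10, 14:30–16:00, 16:10–16:50.
Kira ∩ Gita ∩ Dana: 14:30–14:40, 15:40–16:00, 16:10–16:40.
Kira ∩ Gita ∩ Dana ∩ Isla: 14:30–14:40, 15:40–16:00, 16:10–16:40.
Total common minutes: 10 + 20 + 30 = 60.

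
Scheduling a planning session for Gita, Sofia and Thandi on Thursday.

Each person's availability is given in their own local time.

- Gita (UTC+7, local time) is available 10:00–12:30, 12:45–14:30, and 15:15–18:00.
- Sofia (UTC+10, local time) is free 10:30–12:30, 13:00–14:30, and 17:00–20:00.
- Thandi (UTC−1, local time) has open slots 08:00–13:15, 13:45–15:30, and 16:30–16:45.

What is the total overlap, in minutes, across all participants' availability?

Gita → UTC: 03:00–05:30, 05:45–07:30, 08:15–11:00.
Sofia → UTC: 00:30–02:30, 03:00–04:30, 07:00–10:00.
Thandi → UTC: 09:00–14:15, 14:45–16:30, 17:30–17:45.
Gita ∩ Sofia: 03:00–04:30, 07:00–07:30, 08:15–10:00.
Gita ∩ Sofia ∩ Thandi: 09:00–10:00.
Total common minutes: 60.

60 minutes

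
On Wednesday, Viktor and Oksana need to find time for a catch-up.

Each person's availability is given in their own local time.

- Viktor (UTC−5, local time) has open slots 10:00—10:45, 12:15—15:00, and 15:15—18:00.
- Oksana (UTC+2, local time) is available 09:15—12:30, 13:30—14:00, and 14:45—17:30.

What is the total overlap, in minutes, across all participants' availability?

Viktor → UTC: 15:00–15:45, 17:15–20:00, 20:15–23:00.
Oksana → UTC: 07:15–10:30, 11:30–12:00, 12:45–15:30.
Viktor ∩ Oksana: 15:00–15:30.
Total common minutes: 30.

30 minutes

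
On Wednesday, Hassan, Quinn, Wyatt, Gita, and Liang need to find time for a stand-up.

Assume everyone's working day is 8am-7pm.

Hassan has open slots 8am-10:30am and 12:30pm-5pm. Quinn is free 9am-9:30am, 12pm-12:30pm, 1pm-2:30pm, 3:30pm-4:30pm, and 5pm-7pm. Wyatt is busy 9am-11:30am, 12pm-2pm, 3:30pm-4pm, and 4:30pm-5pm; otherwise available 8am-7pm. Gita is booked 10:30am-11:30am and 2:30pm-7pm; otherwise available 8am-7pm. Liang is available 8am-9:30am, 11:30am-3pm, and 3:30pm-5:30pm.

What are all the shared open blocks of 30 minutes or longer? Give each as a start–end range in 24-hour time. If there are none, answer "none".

Wyatt free within 08:00–19:00: 08:00–09:00, 11:30–12:00, 14:00–15:30, 16:00–16:30, 17:00–19:00.
Gita free within 08:00–19:00: 08:00–10:30, 11:30–14:30.
Hassan ∩ Quinn: 09:00–09:30, 13:00–14:30, 15:30–16:30.
Hassan ∩ Quinn ∩ Wyatt: 14:00–14:30, 16:00–16:30.
Hassan ∩ Quinn ∩ Wyatt ∩ Gita: 14:00–14:30.
Hassan ∩ Quinn ∩ Wyatt ∩ Gita ∩ Liang: 14:00–14:30.
Windows ≥ 30 min: 14:00–14:30.

14:00–14:30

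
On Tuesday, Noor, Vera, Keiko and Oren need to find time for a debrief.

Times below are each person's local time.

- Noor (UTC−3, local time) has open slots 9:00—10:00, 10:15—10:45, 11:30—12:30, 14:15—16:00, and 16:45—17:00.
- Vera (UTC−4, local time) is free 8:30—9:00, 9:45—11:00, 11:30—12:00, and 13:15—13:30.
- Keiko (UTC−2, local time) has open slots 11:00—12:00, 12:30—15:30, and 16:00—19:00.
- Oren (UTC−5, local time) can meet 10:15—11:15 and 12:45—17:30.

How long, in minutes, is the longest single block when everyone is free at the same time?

Noor → UTC: 12:00–13:00, 13:15–13:45, 14:30–15:30, 17:15–19:00, 19:45–20:00.
Vera → UTC: 12:30–13:00, 13:45–15:00, 15:30–16:00, 17:15–17:30.
Keiko → UTC: 13:00–14:00, 14:30–17:30, 18:00–21:00.
Oren → UTC: 15:15–16:15, 17:45–22:30.
Noor ∩ Vera: 12:30–13:00, 14:30–15:00, 17:15–17:30.
Noor ∩ Vera ∩ Keiko: 14:30–15:00, 17:15–17:30.
Noor ∩ Vera ∩ Keiko ∩ Oren: (none).
No common window.

0 minutes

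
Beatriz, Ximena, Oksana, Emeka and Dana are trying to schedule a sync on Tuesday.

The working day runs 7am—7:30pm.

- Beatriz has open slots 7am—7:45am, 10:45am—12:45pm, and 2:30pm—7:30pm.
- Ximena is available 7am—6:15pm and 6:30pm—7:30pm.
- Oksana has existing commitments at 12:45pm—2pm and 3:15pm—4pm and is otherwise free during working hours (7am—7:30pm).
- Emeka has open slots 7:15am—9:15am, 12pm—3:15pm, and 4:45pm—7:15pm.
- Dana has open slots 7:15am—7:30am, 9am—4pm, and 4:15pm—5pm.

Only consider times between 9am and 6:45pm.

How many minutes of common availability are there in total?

Oksana free within 07:00–19:30: 07:00–12:45, 14:00–15:15, 16:00–19:30.
Beatriz ∩ Ximena: 07:00–07:45, 10:45–12:45, 14:30–18:15, 18:30–19:30.
Beatriz ∩ Ximena ∩ Oksana: 07:00–07:45, 10:45–12:45, 14:30–15:15, 16:00–18:15, 18:30–19:30.
Beatriz ∩ Ximena ∩ Oksana ∩ Emeka: 07:15–07:45, 12:00–12:45, 14:30–15:15, 16:45–18:15, 18:30–19:15.
Beatriz ∩ Ximena ∩ Oksana ∩ Emeka ∩ Dana: 07:15–07:30, 12:00–12:45, 14:30–15:15, 16:45–17:00.
Restricted to 09:00–18:45: 12:00–12:45, 14:30–15:15, 16:45–17:00.
Total common minutes: 45 + 45 + 15 = 105.

105 minutes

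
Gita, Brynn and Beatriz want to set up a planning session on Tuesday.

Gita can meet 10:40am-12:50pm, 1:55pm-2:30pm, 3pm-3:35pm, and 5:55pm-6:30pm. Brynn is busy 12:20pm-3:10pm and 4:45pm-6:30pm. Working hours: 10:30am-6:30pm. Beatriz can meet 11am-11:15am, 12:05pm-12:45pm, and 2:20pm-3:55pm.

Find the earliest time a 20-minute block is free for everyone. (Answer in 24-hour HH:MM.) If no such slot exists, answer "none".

15:10

Brynn free within 10:30–18:30: 10:30–12:20, 15:10–16:45.
Gita ∩ Brynn: 10:40–12:20, 15:10–15:35.
Gita ∩ Brynn ∩ Beatriz: 11:00–11:15, 12:05–12:20, 15:10–15:35.
Windows ≥ 20 min: 15:10–15:35.
Earliest such window starts at 15:10.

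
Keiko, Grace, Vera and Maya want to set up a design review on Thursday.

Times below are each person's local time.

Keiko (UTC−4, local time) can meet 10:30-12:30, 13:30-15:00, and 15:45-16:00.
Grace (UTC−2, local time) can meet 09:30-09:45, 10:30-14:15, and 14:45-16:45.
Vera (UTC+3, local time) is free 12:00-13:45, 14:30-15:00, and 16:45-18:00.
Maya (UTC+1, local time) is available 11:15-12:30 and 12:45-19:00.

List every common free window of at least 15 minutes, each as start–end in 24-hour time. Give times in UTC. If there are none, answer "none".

14:30–15:00

Keiko → UTC: 14:30–16:30, 17:30–19:00, 19:45–20:00.
Grace → UTC: 11:30–11:45, 12:30–16:15, 16:45–18:45.
Vera → UTC: 09:00–10:45, 11:30–12:00, 13:45–15:00.
Maya → UTC: 10:15–11:30, 11:45–18:00.
Keiko ∩ Grace: 14:30–16:15, 17:30–18:45.
Keiko ∩ Grace ∩ Vera: 14:30–15:00.
Keiko ∩ Grace ∩ Vera ∩ Maya: 14:30–15:00.
Windows ≥ 15 min: 14:30–15:00.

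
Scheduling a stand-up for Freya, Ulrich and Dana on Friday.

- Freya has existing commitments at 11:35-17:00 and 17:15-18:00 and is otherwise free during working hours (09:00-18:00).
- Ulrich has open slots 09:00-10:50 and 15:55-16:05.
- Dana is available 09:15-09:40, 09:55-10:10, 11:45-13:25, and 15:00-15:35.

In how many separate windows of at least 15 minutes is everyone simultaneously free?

2

Freya free within 09:00–18:00: 09:00–11:35, 17:00–17:15.
Freya ∩ Ulrich: 09:00–10:50.
Freya ∩ Ulrich ∩ Dana: 09:15–09:40, 09:55–10:10.
Windows ≥ 15 min: 09:15–09:40, 09:55–10:10.
That's 2 windows.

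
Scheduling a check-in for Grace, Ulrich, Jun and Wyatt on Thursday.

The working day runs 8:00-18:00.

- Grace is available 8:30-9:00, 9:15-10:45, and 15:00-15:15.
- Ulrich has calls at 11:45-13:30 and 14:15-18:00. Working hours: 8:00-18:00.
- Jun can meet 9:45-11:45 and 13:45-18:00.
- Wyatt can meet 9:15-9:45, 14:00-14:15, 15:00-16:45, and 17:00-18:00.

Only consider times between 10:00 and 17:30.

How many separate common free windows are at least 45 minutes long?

0

Ulrich free within 08:00–18:00: 08:00–11:45, 13:30–14:15.
Grace ∩ Ulrich: 08:30–09:00, 09:15–10:45.
Grace ∩ Ulrich ∩ Jun: 09:45–10:45.
Grace ∩ Ulrich ∩ Jun ∩ Wyatt: (none).
Restricted to 10:00–17:30: (none).
Windows ≥ 45 min: (none).
That's 0 windows.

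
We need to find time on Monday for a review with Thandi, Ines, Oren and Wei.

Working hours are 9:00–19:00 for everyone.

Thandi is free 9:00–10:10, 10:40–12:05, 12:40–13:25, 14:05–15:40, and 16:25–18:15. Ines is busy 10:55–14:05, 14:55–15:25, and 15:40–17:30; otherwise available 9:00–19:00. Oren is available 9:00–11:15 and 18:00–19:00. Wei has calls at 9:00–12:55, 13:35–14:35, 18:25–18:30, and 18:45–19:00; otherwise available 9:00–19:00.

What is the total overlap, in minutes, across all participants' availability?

15 minutes

Ines free within 09:00–19:00: 09:00–10:55, 14:05–14:55, 15:25–15:40, 17:30–19:00.
Wei free within 09:00–19:00: 12:55–13:35, 14:35–18:25, 18:30–18:45.
Thandi ∩ Ines: 09:00–10:10, 10:40–10:55, 14:05–14:55, 15:25–15:40, 17:30–18:15.
Thandi ∩ Ines ∩ Oren: 09:00–10:10, 10:40–10:55, 18:00–18:15.
Thandi ∩ Ines ∩ Oren ∩ Wei: 18:00–18:15.
Total common minutes: 15.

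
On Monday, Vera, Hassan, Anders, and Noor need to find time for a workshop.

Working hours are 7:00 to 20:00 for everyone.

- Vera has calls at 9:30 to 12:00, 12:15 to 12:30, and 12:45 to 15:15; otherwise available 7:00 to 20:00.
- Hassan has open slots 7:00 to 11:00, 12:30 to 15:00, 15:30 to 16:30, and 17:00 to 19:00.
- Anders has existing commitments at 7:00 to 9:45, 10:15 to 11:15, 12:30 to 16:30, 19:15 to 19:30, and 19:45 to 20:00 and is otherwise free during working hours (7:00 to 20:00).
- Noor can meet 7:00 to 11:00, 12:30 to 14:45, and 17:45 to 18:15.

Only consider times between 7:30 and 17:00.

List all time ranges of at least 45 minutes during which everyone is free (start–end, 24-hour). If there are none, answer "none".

none

Vera free within 07:00–20:00: 07:00–09:30, 12:00–12:15, 12:30–12:45, 15:15–20:00.
Anders free within 07:00–20:00: 09:45–10:15, 11:15–12:30, 16:30–19:15, 19:30–19:45.
Vera ∩ Hassan: 07:00–09:30, 12:30–12:45, 15:30–16:30, 17:00–19:00.
Vera ∩ Hassan ∩ Anders: 17:00–19:00.
Vera ∩ Hassan ∩ Anders ∩ Noor: 17:45–18:15.
Restricted to 07:30–17:00: (none).
Windows ≥ 45 min: (none).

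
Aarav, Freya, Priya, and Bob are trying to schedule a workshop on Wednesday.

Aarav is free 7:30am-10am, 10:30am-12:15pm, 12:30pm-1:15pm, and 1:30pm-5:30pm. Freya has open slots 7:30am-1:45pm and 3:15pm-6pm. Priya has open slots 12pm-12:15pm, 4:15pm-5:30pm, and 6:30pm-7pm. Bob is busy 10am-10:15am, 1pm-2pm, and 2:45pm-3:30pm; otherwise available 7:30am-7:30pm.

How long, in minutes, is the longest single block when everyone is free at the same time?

75 minutes

Bob free within 07:30–19:30: 07:30–10:00, 10:15–13:00, 14:00–14:45, 15:30–19:30.
Aarav ∩ Freya: 07:30–10:00, 10:30–12:15, 12:30–13:15, 13:30–13:45, 15:15–17:30.
Aarav ∩ Freya ∩ Priya: 12:00–12:15, 16:15–17:30.
Aarav ∩ Freya ∩ Priya ∩ Bob: 12:00–12:15, 16:15–17:30.
Common window lengths: 15, 75 min; longest is 75.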